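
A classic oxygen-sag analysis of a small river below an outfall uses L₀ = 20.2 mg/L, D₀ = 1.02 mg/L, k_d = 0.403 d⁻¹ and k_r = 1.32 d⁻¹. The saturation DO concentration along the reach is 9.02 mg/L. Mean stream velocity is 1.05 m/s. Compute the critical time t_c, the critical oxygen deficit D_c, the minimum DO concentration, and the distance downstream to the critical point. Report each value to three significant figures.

t_c ≈ 1.16 d; D_c ≈ 3.86 mg/L; min DO ≈ 5.16 mg/L; x_c ≈ 105 km

At the critical point dD/dt = 0, so k_d L₀ e^(−k_d t) = k_r D. Substituting D(t) from the Streeter–Phelps equation and solving for t gives
t_c = ln[(k_r/k_d)(1 − D₀(k_r−k_d)/(k_d L₀))] / (k_r−k_d).
Here k_r−k_d = 0.9170 d⁻¹ and 1 − D₀(k_r−k_d)/(k_d L₀) = 1 − 1.02×0.9170/(0.403×20.2) = 0.8851, so
t_c = ln(3.275 × 0.8851) / 0.9170 = 1.064 / 0.9170 = 1.161 d.
D_c = (k_d/k_r) L₀ e^(−k_d t_c) = (0.403/1.32) × 20.2 × e^(−0.403×1.161) = 0.3053 × 20.2 × 0.6264 = 3.863 mg/L.
Minimum DO = C_s − D_c = 9.02 − 3.863 = 5.157 mg/L.
x_c = v t_c = 1.05 m/s × 1.161 d × 86400 s/d = 105300 m ≈ 105 km.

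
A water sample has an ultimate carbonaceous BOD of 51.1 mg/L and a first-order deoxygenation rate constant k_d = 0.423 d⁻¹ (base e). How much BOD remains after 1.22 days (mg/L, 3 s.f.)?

L_t = L₀ e^(−k_d t) = 51.1 × e^(−0.423×1.22) = 51.1 × 0.5969 = 30.50 mg/L.

L ≈ 30.5 mg/L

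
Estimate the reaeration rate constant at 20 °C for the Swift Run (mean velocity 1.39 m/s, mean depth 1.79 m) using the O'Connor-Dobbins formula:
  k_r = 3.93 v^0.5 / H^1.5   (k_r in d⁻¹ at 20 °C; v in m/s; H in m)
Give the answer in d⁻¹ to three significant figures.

k_r = 3.93 × 1.39^0.5 / 1.79^1.5 = 3.93 × 1.179 / 2.395 = 1.935 d⁻¹.

k_r ≈ 1.93 d⁻¹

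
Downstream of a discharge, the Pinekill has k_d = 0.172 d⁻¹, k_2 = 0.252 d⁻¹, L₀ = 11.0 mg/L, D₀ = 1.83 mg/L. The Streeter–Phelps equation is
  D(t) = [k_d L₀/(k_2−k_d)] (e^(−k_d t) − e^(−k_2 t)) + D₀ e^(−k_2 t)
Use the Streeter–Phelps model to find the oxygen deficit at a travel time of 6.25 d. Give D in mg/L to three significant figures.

k_d L₀/(k_2−k_d) = 0.172×11.0/(0.252−0.172) = 1.892/0.08000 = 23.65 mg/L.
e^(−k_d t) = e^(−0.172×6.250) = 0.3413; e^(−k_2 t) = e^(−0.252×6.250) = 0.2070.
D = 23.65 × (0.3413 − 0.2070) + 1.83 × 0.2070 = 3.176 + 0.3788 = 3.555 mg/L.

D ≈ 3.55 mg/L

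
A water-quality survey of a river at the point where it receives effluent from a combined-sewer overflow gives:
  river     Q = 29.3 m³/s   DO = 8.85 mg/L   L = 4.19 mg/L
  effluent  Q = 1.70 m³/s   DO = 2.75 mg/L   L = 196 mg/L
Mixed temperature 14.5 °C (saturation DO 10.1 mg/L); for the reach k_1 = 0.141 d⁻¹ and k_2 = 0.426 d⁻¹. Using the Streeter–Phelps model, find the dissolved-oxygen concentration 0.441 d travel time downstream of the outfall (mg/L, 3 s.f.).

DO ≈ 7.98 mg/L

Mixed DO = (29.3×8.85 + 1.70×2.75)/(29.3+1.70) = 264.0/31.00 = 8.515 mg/L.
Mixed L₀ = (29.3×4.19 + 1.70×196)/(31.00) = 456.0/31.00 = 14.71 mg/L.
Initial deficit D₀ = C_s − DO₀ = 10.1 − 8.515 = 1.585 mg/L.
D(0.441) = [0.141×14.71/(0.426−0.141)](e^(−0.141×0.441) − e^(−0.426×0.441)) + 1.585 e^(−0.426×0.441)
= 7.277 × (0.9397 − 0.8287) + 1.585 × 0.8287 = 2.121 mg/L.
DO = 10.1 − 2.121 = 7.979 mg/L.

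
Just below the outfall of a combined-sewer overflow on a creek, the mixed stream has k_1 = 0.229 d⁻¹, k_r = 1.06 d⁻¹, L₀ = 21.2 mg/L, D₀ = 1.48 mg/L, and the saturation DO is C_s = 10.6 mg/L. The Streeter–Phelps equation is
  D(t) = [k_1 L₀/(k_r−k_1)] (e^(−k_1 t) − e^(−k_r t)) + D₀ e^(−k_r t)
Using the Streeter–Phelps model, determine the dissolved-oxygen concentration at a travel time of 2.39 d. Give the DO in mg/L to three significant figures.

k_1 L₀/(k_r−k_1) = 0.229×21.2/(1.06−0.229) = 4.855/0.8310 = 5.842 mg/L.
e^(−k_1 t) = e^(−0.229×2.390) = 0.5785; e^(−k_r t) = e^(−1.06×2.390) = 0.07939.
D = 5.842 × (0.5785 − 0.07939) + 1.48 × 0.07939 = 2.916 + 0.1175 = 3.033 mg/L.
DO = C_s − D = 10.6 − 3.033 = 7.567 mg/L.

DO ≈ 7.57 mg/L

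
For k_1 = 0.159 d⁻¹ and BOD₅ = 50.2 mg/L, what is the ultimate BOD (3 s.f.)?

BOD₅ = L₀(1 − e^(−5k_1)) ⇒ L₀ = BOD₅ / (1 − e^(−5×0.159))
= 50.2 / (1 − 0.4516) = 50.2 / 0.5484 = 91.54 mg/L.

L₀ ≈ 91.5 mg/L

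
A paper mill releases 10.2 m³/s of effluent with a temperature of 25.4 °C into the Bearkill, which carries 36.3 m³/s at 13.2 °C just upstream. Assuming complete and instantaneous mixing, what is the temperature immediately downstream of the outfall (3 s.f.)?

15.9 °C

Flow-weighted mixing: C = (Q_r C_r + Q_w C_w)/(Q_r + Q_w)
= (36.3×13.2 + 10.2×25.4)/(36.3 + 10.2) = 738.2/46.50 = 15.88 °C.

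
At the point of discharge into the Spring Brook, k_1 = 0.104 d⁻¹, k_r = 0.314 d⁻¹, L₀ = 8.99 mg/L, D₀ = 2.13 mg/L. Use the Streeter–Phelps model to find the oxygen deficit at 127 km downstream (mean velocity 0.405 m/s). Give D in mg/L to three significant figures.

D ≈ 2.31 mg/L

Travel time t = x/v = 127 km / (0.405 m/s) = 127000 m / 0.405 m/s = 313600 s = 3.629 d.
k_1 L₀/(k_r−k_1) = 0.104×8.99/(0.314−0.104) = 0.9350/0.2100 = 4.452 mg/L.
e^(−k_1 t) = e^(−0.104×3.629) = 0.6856; e^(−k_r t) = e^(−0.314×3.629) = 0.3199.
D = 4.452 × (0.6856 − 0.3199) + 2.13 × 0.3199 = 1.628 + 0.6815 = 2.309 mg/L.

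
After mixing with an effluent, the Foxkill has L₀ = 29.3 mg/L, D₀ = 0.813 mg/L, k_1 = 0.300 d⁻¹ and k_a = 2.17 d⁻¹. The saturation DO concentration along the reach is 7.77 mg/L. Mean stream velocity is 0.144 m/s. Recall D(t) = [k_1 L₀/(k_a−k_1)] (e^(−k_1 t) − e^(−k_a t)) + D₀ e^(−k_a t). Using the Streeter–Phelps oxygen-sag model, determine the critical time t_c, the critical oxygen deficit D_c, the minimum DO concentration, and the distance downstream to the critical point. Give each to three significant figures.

t_c ≈ 0.957 d; D_c ≈ 3.04 mg/L; min DO ≈ 4.73 mg/L; x_c ≈ 11.9 km

t_c = [1/(k_a−k_1)] ln[(k_a/k_1)(1 − D₀(k_a−k_1)/(k_1 L₀))]
= [1/(2.17−0.300)] ln[(2.17/0.300)(1 − 0.813×1.870/(0.300×29.3))]
= (1/1.870) ln[7.233 × 0.8270] = 0.5348 × ln(5.982) = 0.5348 × 1.789 = 0.9566 d.
L(t_c) = L₀ e^(−k_1 t_c) = 29.3 × 0.7505 = 21.99 mg/L, and at the critical point k_a D_c = k_1 L, so D_c = (0.300/2.17) × 21.99 = 3.040 mg/L.
Minimum DO = C_s − D_c = 7.77 − 3.040 = 4.730 mg/L.
x_c = v t_c = 0.144 m/s × 0.9566 d × 86400 s/d = 11900 m ≈ 11.9 km.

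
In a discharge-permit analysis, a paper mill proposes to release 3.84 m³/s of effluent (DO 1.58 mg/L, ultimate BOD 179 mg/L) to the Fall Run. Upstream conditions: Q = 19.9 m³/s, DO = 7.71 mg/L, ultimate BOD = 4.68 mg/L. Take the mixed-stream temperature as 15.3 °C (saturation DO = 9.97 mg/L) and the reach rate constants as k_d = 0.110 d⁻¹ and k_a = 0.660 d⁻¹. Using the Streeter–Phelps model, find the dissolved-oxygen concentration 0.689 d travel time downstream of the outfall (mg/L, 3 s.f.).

DO ≈ 5.98 mg/L

Mixed DO = (19.9×7.71 + 3.84×1.58)/(19.9+3.84) = 159.5/23.74 = 6.718 mg/L.
Mixed L₀ = (19.9×4.68 + 3.84×179)/(23.74) = 780.5/23.74 = 32.88 mg/L.
Initial deficit D₀ = C_s − DO₀ = 9.97 − 6.718 = 3.252 mg/L.
D(0.689) = [0.110×32.88/(0.660−0.110)](e^(−0.110×0.689) − e^(−0.660×0.689)) + 3.252 e^(−0.660×0.689)
= 6.575 × (0.9270 − 0.6346) + 3.252 × 0.6346 = 3.986 mg/L.
DO = 9.97 − 3.986 = 5.984 mg/L.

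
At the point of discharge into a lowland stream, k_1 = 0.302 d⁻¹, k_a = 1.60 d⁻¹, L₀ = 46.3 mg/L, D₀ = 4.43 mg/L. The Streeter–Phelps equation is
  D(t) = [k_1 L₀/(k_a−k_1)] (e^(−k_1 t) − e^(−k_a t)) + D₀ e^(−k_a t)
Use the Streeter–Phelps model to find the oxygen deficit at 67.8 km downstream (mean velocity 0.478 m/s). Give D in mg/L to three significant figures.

D ≈ 6.10 mg/L

Travel time t = x/v = 67.8 km / (0.478 m/s) = 67800 m / 0.478 m/s = 141800 s = 1.642 d.
k_1 L₀/(k_a−k_1) = 0.302×46.3/(1.60−0.302) = 13.98/1.298 = 10.77 mg/L.
e^(−k_1 t) = e^(−0.302×1.642) = 0.6091; e^(−k_a t) = e^(−1.60×1.642) = 0.07232.
D = 10.77 × (0.6091 − 0.07232) + 4.43 × 0.07232 = 5.782 + 0.3204 = 6.103 mg/L.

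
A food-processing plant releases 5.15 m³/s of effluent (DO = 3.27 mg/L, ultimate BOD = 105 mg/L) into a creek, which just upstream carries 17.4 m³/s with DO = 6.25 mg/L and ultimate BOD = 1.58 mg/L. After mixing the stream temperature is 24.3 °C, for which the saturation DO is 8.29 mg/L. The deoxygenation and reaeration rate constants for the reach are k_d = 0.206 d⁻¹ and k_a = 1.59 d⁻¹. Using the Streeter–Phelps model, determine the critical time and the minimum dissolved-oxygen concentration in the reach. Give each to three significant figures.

t_c ≈ 0.543 d; minimum DO ≈ 5.37 mg/L

Mixed DO = (17.4×6.25 + 5.15×3.27)/(17.4+5.15) = 125.6/22.55 = 5.569 mg/L.
Mixed L₀ = (17.4×1.58 + 5.15×105)/(22.55) = 568.2/22.55 = 25.20 mg/L.
Initial deficit D₀ = C_s − DO₀ = 8.29 − 5.569 = 2.721 mg/L.
t_c = (1/1.384) ln[(1.59/0.206)(1 − 2.721×1.384/(0.206×25.20))] = 0.7225 × ln(2.120) = 0.5429 d.
D_c = (0.206/1.59) × 25.20 × e^(−0.206×0.5429) = 0.1296 × 25.20 × 0.8942 = 2.919 mg/L.
Minimum DO = 8.29 − 2.919 = 5.371 mg/L.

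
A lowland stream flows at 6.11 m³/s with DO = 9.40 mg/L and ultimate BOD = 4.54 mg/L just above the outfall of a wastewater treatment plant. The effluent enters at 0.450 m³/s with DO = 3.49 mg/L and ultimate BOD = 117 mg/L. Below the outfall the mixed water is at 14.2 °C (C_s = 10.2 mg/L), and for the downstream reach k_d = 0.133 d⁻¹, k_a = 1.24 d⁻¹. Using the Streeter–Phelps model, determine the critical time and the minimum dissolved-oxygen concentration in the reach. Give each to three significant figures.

t_c ≈ 0.474 d; minimum DO ≈ 8.97 mg/L

Mixed DO = (6.11×9.40 + 0.450×3.49)/(6.11+0.450) = 59.00/6.560 = 8.995 mg/L.
Mixed L₀ = (6.11×4.54 + 0.450×117)/(6.560) = 80.39/6.560 = 12.25 mg/L.
Initial deficit D₀ = C_s − DO₀ = 10.2 − 8.995 = 1.205 mg/L.
t_c = (1/1.107) ln[(1.24/0.133)(1 − 1.205×1.107/(0.133×12.25))] = 0.9033 × ln(1.690) = 0.4741 d.
D_c = (0.133/1.24) × 12.25 × e^(−0.133×0.4741) = 0.1073 × 12.25 × 0.9389 = 1.234 mg/L.
Minimum DO = 10.2 − 1.234 = 8.966 mg/L.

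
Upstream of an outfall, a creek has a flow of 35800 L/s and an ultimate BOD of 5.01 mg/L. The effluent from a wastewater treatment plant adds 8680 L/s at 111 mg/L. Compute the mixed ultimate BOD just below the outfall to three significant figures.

25.7 mg/L

Flow-weighted mixing: C = (Q_r C_r + Q_w C_w)/(Q_r + Q_w)
= (35800×5.01 + 8680×111)/(35800 + 8680) = 1.143×10^6/44480 = 25.69 mg/L.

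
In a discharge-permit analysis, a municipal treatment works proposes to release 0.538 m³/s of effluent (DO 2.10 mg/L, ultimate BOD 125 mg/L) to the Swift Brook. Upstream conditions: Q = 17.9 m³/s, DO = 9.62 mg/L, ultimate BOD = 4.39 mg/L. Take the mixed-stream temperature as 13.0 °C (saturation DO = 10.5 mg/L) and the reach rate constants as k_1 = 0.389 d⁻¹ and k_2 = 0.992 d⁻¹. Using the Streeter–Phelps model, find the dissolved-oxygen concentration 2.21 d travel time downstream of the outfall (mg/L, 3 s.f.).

DO ≈ 8.79 mg/L

Mixed DO = (17.9×9.62 + 0.538×2.10)/(17.9+0.538) = 173.3/18.44 = 9.401 mg/L.
Mixed L₀ = (17.9×4.39 + 0.538×125)/(18.44) = 145.8/18.44 = 7.909 mg/L.
Initial deficit D₀ = C_s − DO₀ = 10.5 − 9.401 = 1.099 mg/L.
D(2.21) = [0.389×7.909/(0.992−0.389)](e^(−0.389×2.21) − e^(−0.992×2.21)) + 1.099 e^(−0.992×2.21)
= 5.102 × (0.4233 − 0.1117) + 1.099 × 0.1117 = 1.713 mg/L.
DO = 10.5 − 1.713 = 8.787 mg/L.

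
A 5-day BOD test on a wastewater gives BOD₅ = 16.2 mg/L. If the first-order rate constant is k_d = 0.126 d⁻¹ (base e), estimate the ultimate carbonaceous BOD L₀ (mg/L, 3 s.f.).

L₀ ≈ 34.7 mg/L

BOD₅ = L₀(1 − e^(−5k_d)) ⇒ L₀ = BOD₅ / (1 − e^(−5×0.126))
= 16.2 / (1 − 0.5326) = 16.2 / 0.4674 = 34.66 mg/L.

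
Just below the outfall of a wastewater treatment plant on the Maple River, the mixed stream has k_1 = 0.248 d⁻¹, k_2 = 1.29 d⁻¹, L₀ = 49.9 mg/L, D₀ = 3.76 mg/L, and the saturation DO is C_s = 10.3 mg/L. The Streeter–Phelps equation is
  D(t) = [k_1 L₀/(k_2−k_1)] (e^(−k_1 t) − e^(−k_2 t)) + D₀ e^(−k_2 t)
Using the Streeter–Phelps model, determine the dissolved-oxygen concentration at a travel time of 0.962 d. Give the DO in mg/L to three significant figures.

k_1 L₀/(k_2−k_1) = 0.248×49.9/(1.29−0.248) = 12.38/1.042 = 11.88 mg/L.
e^(−k_1 t) = e^(−0.248×0.9620) = 0.7877; e^(−k_2 t) = e^(−1.29×0.9620) = 0.2891.
D = 11.88 × (0.7877 − 0.2891) + 3.76 × 0.2891 = 5.922 + 1.087 = 7.009 mg/L.
DO = C_s − D = 10.3 − 7.009 = 3.291 mg/L.

DO ≈ 3.29 mg/L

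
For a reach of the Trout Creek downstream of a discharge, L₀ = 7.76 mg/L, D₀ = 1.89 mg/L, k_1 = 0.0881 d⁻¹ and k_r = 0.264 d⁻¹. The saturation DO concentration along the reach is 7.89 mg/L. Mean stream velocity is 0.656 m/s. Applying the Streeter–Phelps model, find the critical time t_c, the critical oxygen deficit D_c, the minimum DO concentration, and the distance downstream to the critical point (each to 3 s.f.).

t_c ≈ 2.45 d; D_c ≈ 2.09 mg/L; min DO ≈ 5.80 mg/L; x_c ≈ 139 km

With k_r/k_1 = 2.997 and 1 − D₀(k_r−k_1)/(k_1 L₀) = 0.5137,
t_c = ln(2.997 × 0.5137) / (0.264 − 0.0881) = ln(1.539) / 0.1759 = 0.4314/0.1759 = 2.452 d.
D_c = (k_1/k_r) L₀ e^(−k_1 t_c) = (0.0881/0.264) × 7.76 × e^(−0.0881×2.452) = 0.3337 × 7.76 × 0.8057 = 2.086 mg/L.
Minimum DO = C_s − D_c = 7.89 − 2.086 = 5.804 mg/L.
x_c = v t_c = 0.656 m/s × 2.452 d × 86400 s/d = 139000 m ≈ 139 km.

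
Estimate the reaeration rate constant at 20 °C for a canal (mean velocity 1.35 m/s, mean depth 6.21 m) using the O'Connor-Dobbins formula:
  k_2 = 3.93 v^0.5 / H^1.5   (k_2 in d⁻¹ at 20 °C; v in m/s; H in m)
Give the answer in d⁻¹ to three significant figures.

k_2 = 3.93 × 1.35^0.5 / 6.21^1.5 = 3.93 × 1.162 / 15.48 = 0.2951 d⁻¹.

k_2 ≈ 0.295 d⁻¹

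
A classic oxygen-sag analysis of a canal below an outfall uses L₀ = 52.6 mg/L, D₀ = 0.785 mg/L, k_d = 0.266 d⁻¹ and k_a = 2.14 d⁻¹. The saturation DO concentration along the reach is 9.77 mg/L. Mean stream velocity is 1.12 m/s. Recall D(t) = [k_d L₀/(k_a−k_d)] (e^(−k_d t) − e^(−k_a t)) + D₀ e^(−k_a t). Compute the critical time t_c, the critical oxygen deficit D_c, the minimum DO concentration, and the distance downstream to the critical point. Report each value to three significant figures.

t_c ≈ 1.05 d; D_c ≈ 4.94 mg/L; min DO ≈ 4.83 mg/L; x_c ≈ 102 km

At the critical point dD/dt = 0, so k_d L₀ e^(−k_d t) = k_a D. Substituting D(t) from the Streeter–Phelps equation and solving for t gives
t_c = ln[(k_a/k_d)(1 − D₀(k_a−k_d)/(k_d L₀))] / (k_a−k_d).
Here k_a−k_d = 1.874 d⁻¹ and 1 − D₀(k_a−k_d)/(k_d L₀) = 1 − 0.785×1.874/(0.266×52.6) = 0.8949, so
t_c = ln(8.045 × 0.8949) / 1.874 = 1.974 / 1.874 = 1.053 d.
L(t_c) = L₀ e^(−k_d t_c) = 52.6 × 0.7556 = 39.75 mg/L, and at the critical point k_a D_c = k_d L, so D_c = (0.266/2.14) × 39.75 = 4.940 mg/L.
Minimum DO = C_s − D_c = 9.77 − 4.940 = 4.830 mg/L.
x_c = v t_c = 1.12 m/s × 1.053 d × 86400 s/d = 101900 m ≈ 102 km.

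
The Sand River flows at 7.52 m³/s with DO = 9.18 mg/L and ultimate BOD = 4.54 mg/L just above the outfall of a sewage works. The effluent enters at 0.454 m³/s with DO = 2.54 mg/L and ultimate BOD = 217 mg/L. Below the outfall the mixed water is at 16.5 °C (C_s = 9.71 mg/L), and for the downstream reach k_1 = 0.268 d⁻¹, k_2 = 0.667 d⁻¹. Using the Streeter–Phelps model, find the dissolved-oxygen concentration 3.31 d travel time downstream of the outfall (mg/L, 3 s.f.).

DO ≈ 6.24 mg/L

Mixed DO = (7.52×9.18 + 0.454×2.54)/(7.52+0.454) = 70.19/7.974 = 8.802 mg/L.
Mixed L₀ = (7.52×4.54 + 0.454×217)/(7.974) = 132.7/7.974 = 16.64 mg/L.
Initial deficit D₀ = C_s − DO₀ = 9.71 − 8.802 = 0.9080 mg/L.
D(3.31) = [0.268×16.64/(0.667−0.268)](e^(−0.268×3.31) − e^(−0.667×3.31)) + 0.9080 e^(−0.667×3.31)
= 11.17 × (0.4119 − 0.1099) + 0.9080 × 0.1099 = 3.473 mg/L.
DO = 9.71 − 3.473 = 6.237 mg/L.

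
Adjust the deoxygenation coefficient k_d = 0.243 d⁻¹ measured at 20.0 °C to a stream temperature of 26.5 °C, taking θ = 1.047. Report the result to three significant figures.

k_d(T₂) = k_d(T₁) · θ^(T₂−T₁) = 0.243 × 1.047^(26.5−20.0)
= 0.243 × 1.047^6.50 = 0.243 × 1.348 = 0.3275 d⁻¹.

k_d ≈ 0.328 d⁻¹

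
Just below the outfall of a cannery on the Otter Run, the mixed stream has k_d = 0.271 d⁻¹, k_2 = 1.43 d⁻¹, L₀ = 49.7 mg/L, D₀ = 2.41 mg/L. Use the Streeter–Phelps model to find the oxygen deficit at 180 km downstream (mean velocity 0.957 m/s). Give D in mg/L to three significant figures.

D ≈ 6.03 mg/L

Travel time t = x/v = 180 km / (0.957 m/s) = 180000 m / 0.957 m/s = 188100 s = 2.177 d.
k_d L₀/(k_2−k_d) = 0.271×49.7/(1.43−0.271) = 13.47/1.159 = 11.62 mg/L.
e^(−k_d t) = e^(−0.271×2.177) = 0.5544; e^(−k_2 t) = e^(−1.43×2.177) = 0.04447.
D = 11.62 × (0.5544 − 0.04447) + 2.41 × 0.04447 = 5.925 + 0.1072 = 6.033 mg/L.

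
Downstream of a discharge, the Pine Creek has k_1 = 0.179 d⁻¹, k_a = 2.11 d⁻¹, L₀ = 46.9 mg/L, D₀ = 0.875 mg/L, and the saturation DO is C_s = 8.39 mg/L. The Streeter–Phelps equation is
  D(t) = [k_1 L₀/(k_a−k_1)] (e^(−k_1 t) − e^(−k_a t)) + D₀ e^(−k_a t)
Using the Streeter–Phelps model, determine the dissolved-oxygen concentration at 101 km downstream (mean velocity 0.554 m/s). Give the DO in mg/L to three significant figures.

DO ≈ 5.45 mg/L

Travel time t = x/v = 101 km / (0.554 m/s) = 101000 m / 0.554 m/s = 182300 s = 2.110 d.
k_1 L₀/(k_a−k_1) = 0.179×46.9/(2.11−0.179) = 8.395/1.931 = 4.348 mg/L.
e^(−k_1 t) = e^(−0.179×2.110) = 0.6854; e^(−k_a t) = e^(−2.11×2.110) = 0.01165.
D = 4.348 × (0.6854 − 0.01165) + 0.875 × 0.01165 = 2.929 + 0.01020 = 2.939 mg/L.
DO = C_s − D = 8.39 − 2.939 = 5.451 mg/L.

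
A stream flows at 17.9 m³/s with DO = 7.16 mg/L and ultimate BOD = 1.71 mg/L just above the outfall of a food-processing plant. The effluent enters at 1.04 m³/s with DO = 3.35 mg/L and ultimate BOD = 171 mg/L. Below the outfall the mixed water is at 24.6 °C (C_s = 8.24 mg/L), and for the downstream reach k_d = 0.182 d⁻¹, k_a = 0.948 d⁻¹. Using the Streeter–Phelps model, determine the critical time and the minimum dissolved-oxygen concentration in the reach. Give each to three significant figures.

Mixed DO = (17.9×7.16 + 1.04×3.35)/(17.9+1.04) = 131.6/18.94 = 6.951 mg/L.
Mixed L₀ = (17.9×1.71 + 1.04×171)/(18.94) = 208.4/18.94 = 11.01 mg/L.
Initial deficit D₀ = C_s − DO₀ = 8.24 − 6.951 = 1.289 mg/L.
t_c = (1/0.7660) ln[(0.948/0.182)(1 − 1.289×0.7660/(0.182×11.01))] = 1.305 × ln(2.641) = 1.268 d.
D_c = (0.182/0.948) × 11.01 × e^(−0.182×1.268) = 0.1920 × 11.01 × 0.7940 = 1.678 mg/L.
Minimum DO = 8.24 − 1.678 = 6.562 mg/L.

t_c ≈ 1.27 d; minimum DO ≈ 6.56 mg/L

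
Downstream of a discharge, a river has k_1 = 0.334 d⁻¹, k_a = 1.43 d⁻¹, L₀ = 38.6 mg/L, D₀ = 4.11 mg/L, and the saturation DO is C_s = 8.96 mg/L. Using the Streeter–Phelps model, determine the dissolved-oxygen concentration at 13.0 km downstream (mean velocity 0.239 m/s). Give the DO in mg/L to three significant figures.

DO ≈ 2.54 mg/L

Travel time t = x/v = 13.0 km / (0.239 m/s) = 13000 m / 0.239 m/s = 54390 s = 0.6296 d.
k_1 L₀/(k_a−k_1) = 0.334×38.6/(1.43−0.334) = 12.89/1.096 = 11.76 mg/L.
e^(−k_1 t) = e^(−0.334×0.6296) = 0.8104; e^(−k_a t) = e^(−1.43×0.6296) = 0.4065.
D = 11.76 × (0.8104 − 0.4065) + 4.11 × 0.4065 = 4.751 + 1.671 = 6.422 mg/L.
DO = C_s − D = 8.96 − 6.422 = 2.538 mg/L.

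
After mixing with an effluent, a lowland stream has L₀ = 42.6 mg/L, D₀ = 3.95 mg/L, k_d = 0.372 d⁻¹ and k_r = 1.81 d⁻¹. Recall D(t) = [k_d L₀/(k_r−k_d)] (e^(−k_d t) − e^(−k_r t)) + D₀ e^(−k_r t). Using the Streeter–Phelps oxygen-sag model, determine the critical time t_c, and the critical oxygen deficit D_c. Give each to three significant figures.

t_c ≈ 0.792 d; D_c ≈ 6.52 mg/L

t_c = [1/(k_r−k_d)] ln[(k_r/k_d)(1 − D₀(k_r−k_d)/(k_d L₀))]
= [1/(1.81−0.372)] ln[(1.81/0.372)(1 − 3.95×1.438/(0.372×42.6))]
= (1/1.438) ln[4.866 × 0.6416] = 0.6954 × ln(3.122) = 0.6954 × 1.138 = 0.7916 d.
D_c = (k_d/k_r) L₀ e^(−k_d t_c) = (0.372/1.81) × 42.6 × e^(−0.372×0.7916) = 0.2055 × 42.6 × 0.7449 = 6.522 mg/L.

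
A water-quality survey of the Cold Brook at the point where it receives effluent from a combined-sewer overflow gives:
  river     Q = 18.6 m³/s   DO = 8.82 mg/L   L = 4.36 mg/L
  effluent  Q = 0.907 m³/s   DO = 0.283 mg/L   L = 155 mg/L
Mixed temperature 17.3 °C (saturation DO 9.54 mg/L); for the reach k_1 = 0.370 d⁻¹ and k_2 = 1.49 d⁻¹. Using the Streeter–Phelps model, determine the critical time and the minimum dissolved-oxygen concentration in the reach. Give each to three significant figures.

t_c ≈ 0.928 d; minimum DO ≈ 7.54 mg/L

Mixed DO = (18.6×8.82 + 0.907×0.283)/(18.6+0.907) = 164.3/19.51 = 8.423 mg/L.
Mixed L₀ = (18.6×4.36 + 0.907×155)/(19.51) = 221.7/19.51 = 11.36 mg/L.
Initial deficit D₀ = C_s − DO₀ = 9.54 − 8.423 = 1.117 mg/L.
t_c = (1/1.120) ln[(1.49/0.370)(1 − 1.117×1.120/(0.370×11.36))] = 0.8929 × ln(2.829) = 0.9285 d.
D_c = (0.370/1.49) × 11.36 × e^(−0.370×0.9285) = 0.2483 × 11.36 × 0.7093 = 2.002 mg/L.
Minimum DO = 9.54 − 2.002 = 7.538 mg/L.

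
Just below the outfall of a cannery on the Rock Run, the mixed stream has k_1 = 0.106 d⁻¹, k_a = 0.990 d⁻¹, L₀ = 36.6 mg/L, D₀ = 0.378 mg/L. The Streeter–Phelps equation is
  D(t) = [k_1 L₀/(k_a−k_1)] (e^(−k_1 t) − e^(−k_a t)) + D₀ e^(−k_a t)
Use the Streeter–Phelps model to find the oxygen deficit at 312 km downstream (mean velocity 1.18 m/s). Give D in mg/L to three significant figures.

D ≈ 2.98 mg/L

Travel time t = x/v = 312 km / (1.18 m/s) = 312000 m / 1.18 m/s = 264400 s = 3.060 d.
k_1 L₀/(k_a−k_1) = 0.106×36.6/(0.990−0.106) = 3.880/0.8840 = 4.389 mg/L.
e^(−k_1 t) = e^(−0.106×3.060) = 0.7230; e^(−k_a t) = e^(−0.990×3.060) = 0.04833.
D = 4.389 × (0.7230 − 0.04833) + 0.378 × 0.04833 = 2.961 + 0.01827 = 2.979 mg/L.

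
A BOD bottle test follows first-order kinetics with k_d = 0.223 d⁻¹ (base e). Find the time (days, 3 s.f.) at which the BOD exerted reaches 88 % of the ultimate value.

t ≈ 9.51 d

y/L₀ = 1 − e^(−k_d t) = 0.88 ⇒ e^(−k_d t) = 0.120
t = −ln(0.120) / 0.223 = 2.120 / 0.223 = 9.508 d.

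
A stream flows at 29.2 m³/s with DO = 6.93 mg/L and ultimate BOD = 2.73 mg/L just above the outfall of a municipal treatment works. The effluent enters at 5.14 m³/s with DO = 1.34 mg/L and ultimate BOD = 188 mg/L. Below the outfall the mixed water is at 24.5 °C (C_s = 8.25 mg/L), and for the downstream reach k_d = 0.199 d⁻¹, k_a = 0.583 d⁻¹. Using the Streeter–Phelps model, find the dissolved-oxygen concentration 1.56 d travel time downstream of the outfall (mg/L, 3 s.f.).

DO ≈ 2.17 mg/L

Mixed DO = (29.2×6.93 + 5.14×1.34)/(29.2+5.14) = 209.2/34.34 = 6.093 mg/L.
Mixed L₀ = (29.2×2.73 + 5.14×188)/(34.34) = 1046/34.34 = 30.46 mg/L.
Initial deficit D₀ = C_s − DO₀ = 8.25 − 6.093 = 2.157 mg/L.
D(1.56) = [0.199×30.46/(0.583−0.199)](e^(−0.199×1.56) − e^(−0.583×1.56)) + 2.157 e^(−0.583×1.56)
= 15.79 × (0.7331 − 0.4027) + 2.157 × 0.4027 = 6.084 mg/L.
DO = 8.25 − 6.084 = 2.166 mg/L.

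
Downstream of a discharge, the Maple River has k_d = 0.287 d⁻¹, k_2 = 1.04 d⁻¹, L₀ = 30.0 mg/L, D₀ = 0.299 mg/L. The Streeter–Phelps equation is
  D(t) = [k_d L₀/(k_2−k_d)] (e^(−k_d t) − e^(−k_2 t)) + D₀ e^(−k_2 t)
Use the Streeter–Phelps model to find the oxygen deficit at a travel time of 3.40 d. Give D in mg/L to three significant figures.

D ≈ 3.99 mg/L

k_d L₀/(k_2−k_d) = 0.287×30.0/(1.04−0.287) = 8.610/0.7530 = 11.43 mg/L.
e^(−k_d t) = e^(−0.287×3.400) = 0.3769; e^(−k_2 t) = e^(−1.04×3.400) = 0.02913.
D = 11.43 × (0.3769 − 0.02913) + 0.299 × 0.02913 = 3.976 + 0.008710 = 3.985 mg/L.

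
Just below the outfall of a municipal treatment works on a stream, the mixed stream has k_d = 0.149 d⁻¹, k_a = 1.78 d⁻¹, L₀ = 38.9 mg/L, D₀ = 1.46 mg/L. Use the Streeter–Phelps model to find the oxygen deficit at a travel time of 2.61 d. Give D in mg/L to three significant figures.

D ≈ 2.39 mg/L

k_d L₀/(k_a−k_d) = 0.149×38.9/(1.78−0.149) = 5.796/1.631 = 3.554 mg/L.
e^(−k_d t) = e^(−0.149×2.610) = 0.6778; e^(−k_a t) = e^(−1.78×2.610) = 0.009602.
D = 3.554 × (0.6778 − 0.009602) + 1.46 × 0.009602 = 2.375 + 0.01402 = 2.389 mg/L.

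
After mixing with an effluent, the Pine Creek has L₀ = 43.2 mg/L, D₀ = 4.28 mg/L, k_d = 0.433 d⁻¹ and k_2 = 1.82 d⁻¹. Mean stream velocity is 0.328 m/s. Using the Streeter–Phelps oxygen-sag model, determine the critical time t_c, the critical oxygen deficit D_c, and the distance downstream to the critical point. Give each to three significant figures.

t_c = [1/(k_2−k_d)] ln[(k_2/k_d)(1 − D₀(k_2−k_d)/(k_d L₀))]
= [1/(1.82−0.433)] ln[(1.82/0.433)(1 − 4.28×1.387/(0.433×43.2))]
= (1/1.387) ln[4.203 × 0.6826] = 0.7210 × ln(2.869) = 0.7210 × 1.054 = 0.7600 d.
D_c = (k_d/k_2) L₀ e^(−k_d t_c) = (0.433/1.82) × 43.2 × e^(−0.433×0.7600) = 0.2379 × 43.2 × 0.7196 = 7.396 mg/L.
x_c = v t_c = 0.328 m/s × 0.7600 d × 86400 s/d = 21540 m ≈ 21.5 km.

t_c ≈ 0.760 d; D_c ≈ 7.40 mg/L; x_c ≈ 21.5 km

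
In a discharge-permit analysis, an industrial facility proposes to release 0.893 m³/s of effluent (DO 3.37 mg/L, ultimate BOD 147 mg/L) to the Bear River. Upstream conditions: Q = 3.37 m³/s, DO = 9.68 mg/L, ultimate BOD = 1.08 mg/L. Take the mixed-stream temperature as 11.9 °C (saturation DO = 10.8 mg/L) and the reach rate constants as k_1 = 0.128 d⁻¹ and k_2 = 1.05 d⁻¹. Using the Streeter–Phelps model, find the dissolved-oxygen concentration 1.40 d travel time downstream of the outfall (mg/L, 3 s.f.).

DO ≈ 7.58 mg/L

Mixed DO = (3.37×9.68 + 0.893×3.37)/(3.37+0.893) = 35.63/4.263 = 8.358 mg/L.
Mixed L₀ = (3.37×1.08 + 0.893×147)/(4.263) = 134.9/4.263 = 31.65 mg/L.
Initial deficit D₀ = C_s − DO₀ = 10.8 − 8.358 = 2.442 mg/L.
D(1.40) = [0.128×31.65/(1.05−0.128)](e^(−0.128×1.40) − e^(−1.05×1.40)) + 2.442 e^(−1.05×1.40)
= 4.393 × (0.8359 − 0.2299) + 2.442 × 0.2299 = 3.224 mg/L.
DO = 10.8 − 3.224 = 7.576 mg/L.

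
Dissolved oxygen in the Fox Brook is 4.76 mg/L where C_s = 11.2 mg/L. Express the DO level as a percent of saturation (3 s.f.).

42.5 % saturation

% saturation = C/C_s × 100 = 4.76/11.2 × 100 = 42.5 %.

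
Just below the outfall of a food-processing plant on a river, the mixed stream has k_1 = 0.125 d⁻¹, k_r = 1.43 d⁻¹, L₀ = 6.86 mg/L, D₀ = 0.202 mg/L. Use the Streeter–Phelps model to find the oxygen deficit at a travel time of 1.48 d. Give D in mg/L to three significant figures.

D ≈ 0.491 mg/L

k_1 L₀/(k_r−k_1) = 0.125×6.86/(1.43−0.125) = 0.8575/1.305 = 0.6571 mg/L.
e^(−k_1 t) = e^(−0.125×1.480) = 0.8311; e^(−k_r t) = e^(−1.43×1.480) = 0.1205.
D = 0.6571 × (0.8311 − 0.1205) + 0.202 × 0.1205 = 0.4670 + 0.02433 = 0.4913 mg/L.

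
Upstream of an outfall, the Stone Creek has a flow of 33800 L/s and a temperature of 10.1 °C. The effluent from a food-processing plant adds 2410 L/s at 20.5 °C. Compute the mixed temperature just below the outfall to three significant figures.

Flow-weighted mixing: C = (Q_r C_r + Q_w C_w)/(Q_r + Q_w)
= (33800×10.1 + 2410×20.5)/(33800 + 2410) = 390800/36210 = 10.79 °C.

10.8 °C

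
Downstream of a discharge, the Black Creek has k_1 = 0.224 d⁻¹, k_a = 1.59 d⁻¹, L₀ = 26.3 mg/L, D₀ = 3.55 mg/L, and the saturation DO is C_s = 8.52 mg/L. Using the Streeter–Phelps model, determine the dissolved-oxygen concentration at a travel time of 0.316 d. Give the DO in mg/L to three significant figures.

k_1 L₀/(k_a−k_1) = 0.224×26.3/(1.59−0.224) = 5.891/1.366 = 4.313 mg/L.
e^(−k_1 t) = e^(−0.224×0.3160) = 0.9317; e^(−k_a t) = e^(−1.59×0.3160) = 0.6051.
D = 4.313 × (0.9317 − 0.6051) + 3.55 × 0.6051 = 1.409 + 2.148 = 3.557 mg/L.
DO = C_s − D = 8.52 − 3.557 = 4.963 mg/L.

DO ≈ 4.96 mg/L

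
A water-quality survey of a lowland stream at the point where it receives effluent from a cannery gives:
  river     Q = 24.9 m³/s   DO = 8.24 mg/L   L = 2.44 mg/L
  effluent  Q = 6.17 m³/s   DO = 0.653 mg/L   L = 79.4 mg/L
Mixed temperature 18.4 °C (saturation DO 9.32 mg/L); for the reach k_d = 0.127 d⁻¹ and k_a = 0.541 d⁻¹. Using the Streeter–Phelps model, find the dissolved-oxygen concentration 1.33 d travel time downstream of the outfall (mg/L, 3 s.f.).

Mixed DO = (24.9×8.24 + 6.17×0.653)/(24.9+6.17) = 209.2/31.07 = 6.733 mg/L.
Mixed L₀ = (24.9×2.44 + 6.17×79.4)/(31.07) = 550.7/31.07 = 17.72 mg/L.
Initial deficit D₀ = C_s − DO₀ = 9.32 − 6.733 = 2.587 mg/L.
D(1.33) = [0.127×17.72/(0.541−0.127)](e^(−0.127×1.33) − e^(−0.541×1.33)) + 2.587 e^(−0.541×1.33)
= 5.437 × (0.8446 − 0.4870) + 2.587 × 0.4870 = 3.204 mg/L.
DO = 9.32 − 3.204 = 6.116 mg/L.

DO ≈ 6.12 mg/L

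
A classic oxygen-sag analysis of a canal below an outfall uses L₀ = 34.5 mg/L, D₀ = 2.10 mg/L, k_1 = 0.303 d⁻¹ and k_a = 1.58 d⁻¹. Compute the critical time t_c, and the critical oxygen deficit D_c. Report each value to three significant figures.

t_c ≈ 1.06 d; D_c ≈ 4.80 mg/L

With k_a/k_1 = 5.215 and 1 − D₀(k_a−k_1)/(k_1 L₀) = 0.7435,
t_c = ln(5.215 × 0.7435) / (1.58 − 0.303) = ln(3.877) / 1.277 = 1.355/1.277 = 1.061 d.
D_c = (k_1/k_a) L₀ e^(−k_1 t_c) = (0.303/1.58) × 34.5 × e^(−0.303×1.061) = 0.1918 × 34.5 × 0.7251 = 4.797 mg/L.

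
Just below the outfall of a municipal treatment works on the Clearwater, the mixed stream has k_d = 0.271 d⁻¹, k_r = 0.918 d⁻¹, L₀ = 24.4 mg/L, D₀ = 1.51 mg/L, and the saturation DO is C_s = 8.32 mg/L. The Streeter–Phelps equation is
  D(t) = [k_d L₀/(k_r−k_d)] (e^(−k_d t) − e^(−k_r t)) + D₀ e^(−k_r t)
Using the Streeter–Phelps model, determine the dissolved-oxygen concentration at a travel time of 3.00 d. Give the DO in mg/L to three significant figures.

k_d L₀/(k_r−k_d) = 0.271×24.4/(0.918−0.271) = 6.612/0.6470 = 10.22 mg/L.
e^(−k_d t) = e^(−0.271×3.000) = 0.4435; e^(−k_r t) = e^(−0.918×3.000) = 0.06367.
D = 10.22 × (0.4435 − 0.06367) + 1.51 × 0.06367 = 3.882 + 0.09615 = 3.978 mg/L.
DO = C_s − D = 8.32 − 3.978 = 4.342 mg/L.

DO ≈ 4.34 mg/L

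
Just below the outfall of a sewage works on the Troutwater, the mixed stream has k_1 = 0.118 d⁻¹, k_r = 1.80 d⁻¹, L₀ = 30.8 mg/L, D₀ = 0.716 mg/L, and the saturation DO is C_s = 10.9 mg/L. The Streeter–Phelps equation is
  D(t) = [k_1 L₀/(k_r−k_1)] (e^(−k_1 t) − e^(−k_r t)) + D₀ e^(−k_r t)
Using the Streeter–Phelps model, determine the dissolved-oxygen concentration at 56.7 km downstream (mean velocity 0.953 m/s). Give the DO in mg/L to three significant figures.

Travel time t = x/v = 56.7 km / (0.953 m/s) = 56700 m / 0.953 m/s = 59500 s = 0.6886 d.
k_1 L₀/(k_r−k_1) = 0.118×30.8/(1.80−0.118) = 3.634/1.682 = 2.161 mg/L.
e^(−k_1 t) = e^(−0.118×0.6886) = 0.9220; e^(−k_r t) = e^(−1.80×0.6886) = 0.2895.
D = 2.161 × (0.9220 − 0.2895) + 0.716 × 0.2895 = 1.367 + 0.2073 = 1.574 mg/L.
DO = C_s − D = 10.9 − 1.574 = 9.326 mg/L.

DO ≈ 9.33 mg/L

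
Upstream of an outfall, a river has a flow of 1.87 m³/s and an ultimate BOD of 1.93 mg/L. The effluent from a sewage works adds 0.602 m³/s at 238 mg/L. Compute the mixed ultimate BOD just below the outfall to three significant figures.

Flow-weighted mixing: C = (Q_r C_r + Q_w C_w)/(Q_r + Q_w)
= (1.87×1.93 + 0.602×238)/(1.87 + 0.602) = 146.9/2.472 = 59.42 mg/L.

59.4 mg/L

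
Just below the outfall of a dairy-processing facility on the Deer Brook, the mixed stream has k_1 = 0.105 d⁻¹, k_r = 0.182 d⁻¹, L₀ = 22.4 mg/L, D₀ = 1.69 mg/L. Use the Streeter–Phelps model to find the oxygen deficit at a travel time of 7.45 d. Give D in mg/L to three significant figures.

k_1 L₀/(k_r−k_1) = 0.105×22.4/(0.182−0.105) = 2.352/0.07700 = 30.55 mg/L.
e^(−k_1 t) = e^(−0.105×7.450) = 0.4574; e^(−k_r t) = e^(−0.182×7.450) = 0.2577.
D = 30.55 × (0.4574 − 0.2577) + 1.69 × 0.2577 = 6.099 + 0.4355 = 6.534 mg/L.

D ≈ 6.53 mg/L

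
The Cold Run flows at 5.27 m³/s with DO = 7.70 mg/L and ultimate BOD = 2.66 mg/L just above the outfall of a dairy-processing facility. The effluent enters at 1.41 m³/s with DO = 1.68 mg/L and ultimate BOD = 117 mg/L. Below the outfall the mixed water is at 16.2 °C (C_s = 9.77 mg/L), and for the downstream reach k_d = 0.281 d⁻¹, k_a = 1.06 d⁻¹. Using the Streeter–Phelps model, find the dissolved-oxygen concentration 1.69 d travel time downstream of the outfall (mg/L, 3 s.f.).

Mixed DO = (5.27×7.70 + 1.41×1.68)/(5.27+1.41) = 42.95/6.680 = 6.429 mg/L.
Mixed L₀ = (5.27×2.66 + 1.41×117)/(6.680) = 179.0/6.680 = 26.79 mg/L.
Initial deficit D₀ = C_s − DO₀ = 9.77 − 6.429 = 3.341 mg/L.
D(1.69) = [0.281×26.79/(1.06−0.281)](e^(−0.281×1.69) − e^(−1.06×1.69)) + 3.341 e^(−1.06×1.69)
= 9.665 × (0.6220 − 0.1667) + 3.341 × 0.1667 = 4.957 mg/L.
DO = 9.77 − 4.957 = 4.813 mg/L.

DO ≈ 4.81 mg/L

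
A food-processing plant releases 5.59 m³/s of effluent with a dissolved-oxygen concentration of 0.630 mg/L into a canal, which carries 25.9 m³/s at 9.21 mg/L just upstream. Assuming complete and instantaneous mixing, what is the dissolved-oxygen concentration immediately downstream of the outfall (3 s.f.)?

Flow-weighted mixing: C = (Q_r C_r + Q_w C_w)/(Q_r + Q_w)
= (25.9×9.21 + 5.59×0.630)/(25.9 + 5.59) = 242.1/31.49 = 7.687 mg/L.

7.69 mg/L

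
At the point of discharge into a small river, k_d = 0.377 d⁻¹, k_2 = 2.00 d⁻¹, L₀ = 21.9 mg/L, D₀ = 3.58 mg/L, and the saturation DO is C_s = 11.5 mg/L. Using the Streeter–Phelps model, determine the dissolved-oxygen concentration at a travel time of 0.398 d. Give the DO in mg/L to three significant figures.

DO ≈ 7.80 mg/L

k_d L₀/(k_2−k_d) = 0.377×21.9/(2.00−0.377) = 8.256/1.623 = 5.087 mg/L.
e^(−k_d t) = e^(−0.377×0.3980) = 0.8607; e^(−k_2 t) = e^(−2.00×0.3980) = 0.4511.
D = 5.087 × (0.8607 − 0.4511) + 3.58 × 0.4511 = 2.083 + 1.615 = 3.698 mg/L.
DO = C_s − D = 11.5 − 3.698 = 7.802 mg/L.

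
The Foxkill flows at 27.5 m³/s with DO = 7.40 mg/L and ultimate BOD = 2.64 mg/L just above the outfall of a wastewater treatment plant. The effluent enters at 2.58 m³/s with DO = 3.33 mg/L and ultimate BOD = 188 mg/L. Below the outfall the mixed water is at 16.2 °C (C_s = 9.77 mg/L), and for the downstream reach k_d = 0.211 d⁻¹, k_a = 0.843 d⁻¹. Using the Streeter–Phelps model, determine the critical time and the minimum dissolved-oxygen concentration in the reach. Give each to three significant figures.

Mixed DO = (27.5×7.40 + 2.58×3.33)/(27.5+2.58) = 212.1/30.08 = 7.051 mg/L.
Mixed L₀ = (27.5×2.64 + 2.58×188)/(30.08) = 557.6/30.08 = 18.54 mg/L.
Initial deficit D₀ = C_s − DO₀ = 9.77 − 7.051 = 2.719 mg/L.
t_c = (1/0.6320) ln[(0.843/0.211)(1 − 2.719×0.6320/(0.211×18.54))] = 1.582 × ln(2.240) = 1.276 d.
D_c = (0.211/0.843) × 18.54 × e^(−0.211×1.276) = 0.2503 × 18.54 × 0.7639 = 3.545 mg/L.
Minimum DO = 9.77 − 3.545 = 6.225 mg/L.

t_c ≈ 1.28 d; minimum DO ≈ 6.23 mg/L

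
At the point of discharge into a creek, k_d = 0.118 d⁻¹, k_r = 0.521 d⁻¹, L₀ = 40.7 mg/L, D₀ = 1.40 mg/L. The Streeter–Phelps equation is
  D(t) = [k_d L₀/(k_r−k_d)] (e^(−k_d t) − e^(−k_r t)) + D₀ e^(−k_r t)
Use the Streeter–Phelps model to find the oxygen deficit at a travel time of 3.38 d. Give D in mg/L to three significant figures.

k_d L₀/(k_r−k_d) = 0.118×40.7/(0.521−0.118) = 4.803/0.4030 = 11.92 mg/L.
e^(−k_d t) = e^(−0.118×3.380) = 0.6711; e^(−k_r t) = e^(−0.521×3.380) = 0.1719.
D = 11.92 × (0.6711 − 0.1719) + 1.40 × 0.1719 = 5.949 + 0.2406 = 6.190 mg/L.

D ≈ 6.19 mg/L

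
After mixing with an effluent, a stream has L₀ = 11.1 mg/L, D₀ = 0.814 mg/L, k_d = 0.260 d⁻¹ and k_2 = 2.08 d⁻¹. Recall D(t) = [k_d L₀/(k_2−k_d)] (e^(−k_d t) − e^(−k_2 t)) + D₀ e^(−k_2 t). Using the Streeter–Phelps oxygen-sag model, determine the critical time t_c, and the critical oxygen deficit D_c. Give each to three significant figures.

With k_2/k_d = 8.000 and 1 − D₀(k_2−k_d)/(k_d L₀) = 0.4867,
t_c = ln(8.000 × 0.4867) / (2.08 − 0.260) = ln(3.893) / 1.820 = 1.359/1.820 = 0.7468 d.
L(t_c) = L₀ e^(−k_d t_c) = 11.1 × 0.8235 = 9.141 mg/L, and at the critical point k_2 D_c = k_d L, so D_c = (0.260/2.08) × 9.141 = 1.143 mg/L.

t_c ≈ 0.747 d; D_c ≈ 1.14 mg/L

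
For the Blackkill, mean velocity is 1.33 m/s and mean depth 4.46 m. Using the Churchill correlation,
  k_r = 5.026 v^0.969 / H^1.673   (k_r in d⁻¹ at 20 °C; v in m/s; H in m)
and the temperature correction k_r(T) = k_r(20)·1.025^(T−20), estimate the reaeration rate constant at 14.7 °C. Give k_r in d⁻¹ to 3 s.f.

k_r(20) = 5.026 × 1.33^0.969 / 4.46^1.673 = 5.026 × 1.318 / 12.20 = 0.5431 d⁻¹.
k_r(14.7) = 0.5431 × 1.025^(14.7−20) = 0.5431 × 0.8773 = 0.4765 d⁻¹.

k_r ≈ 0.476 d⁻¹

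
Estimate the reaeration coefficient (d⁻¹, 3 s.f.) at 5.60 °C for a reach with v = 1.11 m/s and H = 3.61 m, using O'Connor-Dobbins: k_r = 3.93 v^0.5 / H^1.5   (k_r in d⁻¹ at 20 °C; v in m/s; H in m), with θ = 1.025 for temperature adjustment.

k_r(20) = 3.93 × 1.11^0.5 / 3.61^1.5 = 3.93 × 1.054 / 6.859 = 0.6037 d⁻¹.
k_r(5.60) = 0.6037 × 1.025^(5.60−20) = 0.6037 × 0.7008 = 0.4230 d⁻¹.

k_r ≈ 0.423 d⁻¹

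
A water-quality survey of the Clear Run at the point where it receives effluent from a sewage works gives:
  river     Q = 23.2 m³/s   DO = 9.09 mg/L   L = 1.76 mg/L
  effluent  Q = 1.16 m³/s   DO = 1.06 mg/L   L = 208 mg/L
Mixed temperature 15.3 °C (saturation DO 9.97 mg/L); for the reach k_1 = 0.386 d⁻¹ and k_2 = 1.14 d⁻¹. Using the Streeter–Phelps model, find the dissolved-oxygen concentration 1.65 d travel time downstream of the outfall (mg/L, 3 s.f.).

DO ≈ 7.55 mg/L

Mixed DO = (23.2×9.09 + 1.16×1.06)/(23.2+1.16) = 212.1/24.36 = 8.708 mg/L.
Mixed L₀ = (23.2×1.76 + 1.16×208)/(24.36) = 282.1/24.36 = 11.58 mg/L.
Initial deficit D₀ = C_s − DO₀ = 9.97 − 8.708 = 1.262 mg/L.
D(1.65) = [0.386×11.58/(1.14−0.386)](e^(−0.386×1.65) − e^(−1.14×1.65)) + 1.262 e^(−1.14×1.65)
= 5.929 × (0.5289 − 0.1524) + 1.262 × 0.1524 = 2.425 mg/L.
DO = 9.97 − 2.425 = 7.545 mg/L.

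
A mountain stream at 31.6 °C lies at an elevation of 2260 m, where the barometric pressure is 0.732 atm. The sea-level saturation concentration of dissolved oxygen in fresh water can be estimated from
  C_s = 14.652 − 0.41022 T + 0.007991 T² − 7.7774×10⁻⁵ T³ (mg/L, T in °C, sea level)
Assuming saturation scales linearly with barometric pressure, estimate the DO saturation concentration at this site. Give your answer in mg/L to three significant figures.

At sea level: C_s = 14.652 − 0.41022×31.6 + 0.007991×31.6² − 7.7774×10⁻⁵×31.6³ = 7.214 mg/L.
Pressure correction: C_s' = 7.214 × 0.732 = 5.281 mg/L.

C_s ≈ 5.28 mg/L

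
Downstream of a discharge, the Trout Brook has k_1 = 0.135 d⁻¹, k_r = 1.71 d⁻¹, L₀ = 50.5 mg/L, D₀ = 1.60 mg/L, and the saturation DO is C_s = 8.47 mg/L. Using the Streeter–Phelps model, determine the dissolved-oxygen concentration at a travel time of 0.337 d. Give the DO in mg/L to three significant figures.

DO ≈ 5.87 mg/L

k_1 L₀/(k_r−k_1) = 0.135×50.5/(1.71−0.135) = 6.818/1.575 = 4.329 mg/L.
e^(−k_1 t) = e^(−0.135×0.3370) = 0.9555; e^(−k_r t) = e^(−1.71×0.3370) = 0.5620.
D = 4.329 × (0.9555 − 0.5620) + 1.60 × 0.5620 = 1.703 + 0.8992 = 2.603 mg/L.
DO = C_s − D = 8.47 − 2.603 = 5.867 mg/L.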